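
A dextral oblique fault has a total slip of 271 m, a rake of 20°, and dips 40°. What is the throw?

dip-slip = net slip × sin(rake) = 271 m × sin(20°) = 92.69 m
throw = dip-slip × sin(dip) = 92.69 × sin(40°) = 59.6 m

59.6 m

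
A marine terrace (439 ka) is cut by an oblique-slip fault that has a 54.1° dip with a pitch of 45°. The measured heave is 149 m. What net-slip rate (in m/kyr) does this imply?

dip-slip = heave / cos(dip) = 149 / cos(54.1°) = 254.1 m
net slip = dip-slip / sin(rake) = 254.1 / sin(45°) = 359.4 m
rate = 359.4 m / 439 ka = 0.000819 m/yr = 0.819 m/kyr

0.819 m/kyr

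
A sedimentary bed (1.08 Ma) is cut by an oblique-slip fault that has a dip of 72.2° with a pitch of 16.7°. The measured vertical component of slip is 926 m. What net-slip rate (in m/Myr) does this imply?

dip-slip = throw / sin(dip) = 926 / sin(72.2°) = 972.6 m
net slip = dip-slip / sin(rake) = 972.6 / sin(16.7°) = 3384 m
rate = 3384 m / 1.08 Ma = 0.00313 m/yr = 3130 m/Myr

3130 m/Myr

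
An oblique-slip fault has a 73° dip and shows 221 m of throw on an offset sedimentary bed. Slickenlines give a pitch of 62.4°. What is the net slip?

261 m

dip-slip = throw / sin(dip) = 221 / sin(73°) = 231.1 m
net slip = dip-slip / sin(rake) = 231.1 / sin(62.4°) = 261 m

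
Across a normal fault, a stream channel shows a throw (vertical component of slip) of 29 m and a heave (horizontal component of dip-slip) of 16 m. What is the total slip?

net slip = √(throw² + heave²) = √(29² + 16²) = 33.1 m

33.1 m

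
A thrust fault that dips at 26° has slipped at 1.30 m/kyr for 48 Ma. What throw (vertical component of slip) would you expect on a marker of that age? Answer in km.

dip-slip = rate × time = 1.30 m/kyr × 48 Ma = 62400 m
throw = dip-slip × sin(dip) = 62400 × sin(26°) = 27400 m = 27.4 km

27.4 km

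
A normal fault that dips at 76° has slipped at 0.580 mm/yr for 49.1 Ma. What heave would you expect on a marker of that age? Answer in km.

dip-slip = rate × time = 0.580 mm/yr × 49.1 Ma = 28480 m
heave = dip-slip × cos(dip) = 28480 × cos(76°) = 6890 m = 6.89 km

6.89 km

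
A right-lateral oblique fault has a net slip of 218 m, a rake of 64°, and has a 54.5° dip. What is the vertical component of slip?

160 m

dip-slip = net slip × sin(rake) = 218 m × sin(64°) = 195.9 m
throw = dip-slip × sin(dip) = 195.9 × sin(54.5°) = 160 m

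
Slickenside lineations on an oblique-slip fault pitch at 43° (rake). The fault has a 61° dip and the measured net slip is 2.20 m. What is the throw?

dip-slip = net slip × sin(rake) = 2.20 m × sin(43°) = 1.500 m
throw = dip-slip × sin(dip) = 1.500 × sin(61°) = 1.31 m

1.31 m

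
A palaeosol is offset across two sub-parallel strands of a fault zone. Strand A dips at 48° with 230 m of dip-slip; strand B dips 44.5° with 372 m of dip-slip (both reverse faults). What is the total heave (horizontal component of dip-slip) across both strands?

419 m

heave_A = 230 × cos(48°) = 153.9 m
heave_B = 372 × cos(44.5°) = 265.3 m
total = 153.9 + 265.3 = 419 m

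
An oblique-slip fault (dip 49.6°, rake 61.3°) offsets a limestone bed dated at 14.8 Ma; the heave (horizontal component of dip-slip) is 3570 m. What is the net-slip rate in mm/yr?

0.424 mm/yr

dip-slip = heave / cos(dip) = 3570 / cos(49.6°) = 5508 m
net slip = dip-slip / sin(rake) = 5508 / sin(61.3°) = 6280 m
rate = 6280 m / 14.8 Ma = 0.000424 m/yr = 0.424 mm/yr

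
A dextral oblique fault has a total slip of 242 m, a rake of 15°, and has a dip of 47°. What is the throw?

dip-slip = net slip × sin(rake) = 242 m × sin(15°) = 62.63 m
throw = dip-slip × sin(dip) = 62.63 × sin(47°) = 45.8 m

45.8 m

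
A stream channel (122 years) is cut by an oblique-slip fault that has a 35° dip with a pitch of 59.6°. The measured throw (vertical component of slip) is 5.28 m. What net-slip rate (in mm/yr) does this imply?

dip-slip = throw / sin(dip) = 5.28 / sin(35°) = 9.205 m
net slip = dip-slip / sin(rake) = 9.205 / sin(59.6°) = 10.67 m
rate = 10.67 m / 122 years = 0.0875 m/yr = 87.5 mm/yr

87.5 mm/yr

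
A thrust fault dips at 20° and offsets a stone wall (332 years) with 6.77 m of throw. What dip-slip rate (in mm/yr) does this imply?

dip-slip = throw / sin(dip) = 6.77 m / sin(20°) = 19.79 m
rate = 19.79 m / 332 years = 0.0596 m/yr = 59.6 mm/yr

59.6 mm/yr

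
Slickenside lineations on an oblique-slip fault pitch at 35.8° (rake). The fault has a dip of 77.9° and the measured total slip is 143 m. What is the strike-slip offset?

116 m

strike-slip = net slip × cos(rake) = 143 m × cos(35.8°) = 116 m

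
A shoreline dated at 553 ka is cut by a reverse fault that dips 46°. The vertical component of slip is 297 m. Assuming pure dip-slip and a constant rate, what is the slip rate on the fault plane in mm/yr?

0.747 mm/yr

dip-slip = throw / sin(dip) = 297 m / sin(46°) = 412.9 m
rate = 412.9 m / 553 ka = 0.000747 m/yr = 0.747 mm/yr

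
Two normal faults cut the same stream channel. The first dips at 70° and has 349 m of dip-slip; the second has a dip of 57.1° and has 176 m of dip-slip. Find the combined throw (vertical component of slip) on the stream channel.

throw_A = 349 × sin(70°) = 328 m
throw_B = 176 × sin(57.1°) = 147.8 m
total = 328 + 147.8 = 476 m

476 m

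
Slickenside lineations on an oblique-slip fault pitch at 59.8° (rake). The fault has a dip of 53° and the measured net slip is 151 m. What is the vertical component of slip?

104 m

dip-slip = net slip × sin(rake) = 151 m × sin(59.8°) = 130.5 m
throw = dip-slip × sin(dip) = 130.5 × sin(53°) = 104 m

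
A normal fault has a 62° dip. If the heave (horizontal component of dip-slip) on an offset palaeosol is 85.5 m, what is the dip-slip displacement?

182 m

dip-slip = heave / cos(dip) = 85.5 / cos(62°) = 182 m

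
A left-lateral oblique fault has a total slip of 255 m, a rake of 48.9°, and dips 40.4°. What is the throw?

dip-slip = net slip × sin(rake) = 255 m × sin(48.9°) = 192.2 m
throw = dip-slip × sin(dip) = 192.2 × sin(40.4°) = 125 m

125 m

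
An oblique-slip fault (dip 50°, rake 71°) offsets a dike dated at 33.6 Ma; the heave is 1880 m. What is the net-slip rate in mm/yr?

dip-slip = heave / cos(dip) = 1880 / cos(50°) = 2925 m
net slip = dip-slip / sin(rake) = 2925 / sin(71°) = 3093 m
rate = 3093 m / 33.6 Ma = 0.0000921 m/yr = 0.0921 mm/yr

0.0921 mm/yr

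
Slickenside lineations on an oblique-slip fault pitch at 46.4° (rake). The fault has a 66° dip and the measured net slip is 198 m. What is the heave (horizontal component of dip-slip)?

58.3 m

dip-slip = net slip × sin(rake) = 198 m × sin(46.4°) = 143.4 m
heave = dip-slip × cos(dip) = 143.4 × cos(66°) = 58.3 m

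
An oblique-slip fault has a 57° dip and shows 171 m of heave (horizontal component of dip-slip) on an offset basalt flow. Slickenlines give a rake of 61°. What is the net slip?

359 m

dip-slip = heave / cos(dip) = 171 / cos(57°) = 314 m
net slip = dip-slip / sin(rake) = 314 / sin(61°) = 359 m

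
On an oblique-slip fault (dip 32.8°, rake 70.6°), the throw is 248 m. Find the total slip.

dip-slip = throw / sin(dip) = 248 / sin(32.8°) = 457.8 m
net slip = dip-slip / sin(rake) = 457.8 / sin(70.6°) = 485 m

485 m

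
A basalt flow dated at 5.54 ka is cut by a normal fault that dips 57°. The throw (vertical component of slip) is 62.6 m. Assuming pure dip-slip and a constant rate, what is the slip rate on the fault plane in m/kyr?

13.5 m/kyr

dip-slip = throw / sin(dip) = 62.6 m / sin(57°) = 74.64 m
rate = 74.64 m / 5.54 ka = 0.0135 m/yr = 13.5 m/kyr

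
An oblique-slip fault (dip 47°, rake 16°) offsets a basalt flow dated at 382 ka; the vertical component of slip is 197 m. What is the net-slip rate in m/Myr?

2560 m/Myr

dip-slip = throw / sin(dip) = 197 / sin(47°) = 269.4 m
net slip = dip-slip / sin(rake) = 269.4 / sin(16°) = 977.2 m
rate = 977.2 m / 382 ka = 0.00256 m/yr = 2560 m/Myr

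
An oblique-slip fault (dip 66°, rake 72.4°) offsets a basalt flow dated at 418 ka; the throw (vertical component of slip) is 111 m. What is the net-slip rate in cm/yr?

0.0305 cm/yr

dip-slip = throw / sin(dip) = 111 / sin(66°) = 121.5 m
net slip = dip-slip / sin(rake) = 121.5 / sin(72.4°) = 127.5 m
rate = 127.5 m / 418 ka = 0.000305 m/yr = 0.0305 cm/yr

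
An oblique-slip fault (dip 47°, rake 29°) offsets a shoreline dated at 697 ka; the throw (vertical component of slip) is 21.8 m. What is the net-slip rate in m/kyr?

dip-slip = throw / sin(dip) = 21.8 / sin(47°) = 29.81 m
net slip = dip-slip / sin(rake) = 29.81 / sin(29°) = 61.48 m
rate = 61.48 m / 697 ka = 0.0000882 m/yr = 0.0882 m/kyr

0.0882 m/kyr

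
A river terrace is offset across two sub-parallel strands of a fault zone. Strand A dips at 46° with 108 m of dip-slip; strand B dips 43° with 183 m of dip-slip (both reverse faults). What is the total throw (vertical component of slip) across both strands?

202 m

throw_A = 108 × sin(46°) = 77.69 m
throw_B = 183 × sin(43°) = 124.8 m
total = 77.69 + 124.8 = 202 m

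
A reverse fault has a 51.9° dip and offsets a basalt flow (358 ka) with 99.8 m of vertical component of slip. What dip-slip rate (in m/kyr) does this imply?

dip-slip = throw / sin(dip) = 99.8 m / sin(51.9°) = 126.8 m
rate = 126.8 m / 358 ka = 0.000354 m/yr = 0.354 m/kyr

0.354 m/kyr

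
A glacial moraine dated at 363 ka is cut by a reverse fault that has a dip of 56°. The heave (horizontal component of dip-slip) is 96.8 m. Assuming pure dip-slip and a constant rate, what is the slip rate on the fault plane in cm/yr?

dip-slip = heave / cos(dip) = 96.8 m / cos(56°) = 173.1 m
rate = 173.1 m / 363 ka = 0.000477 m/yr = 0.0477 cm/yr

0.0477 cm/yr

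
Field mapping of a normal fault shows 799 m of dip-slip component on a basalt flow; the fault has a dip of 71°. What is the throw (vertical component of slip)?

755 m

throw = dip-slip × sin(dip) = 799 m × sin(71°) = 755 m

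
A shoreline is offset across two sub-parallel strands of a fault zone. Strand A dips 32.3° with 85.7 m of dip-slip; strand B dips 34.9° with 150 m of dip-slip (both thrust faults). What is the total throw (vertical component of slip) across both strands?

132 m

throw_A = 85.7 × sin(32.3°) = 45.79 m
throw_B = 150 × sin(34.9°) = 85.82 m
total = 45.79 + 85.82 = 132 m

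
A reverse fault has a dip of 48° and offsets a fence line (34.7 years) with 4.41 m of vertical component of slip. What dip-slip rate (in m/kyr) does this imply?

171 m/kyr

dip-slip = throw / sin(dip) = 4.41 m / sin(48°) = 5.934 m
rate = 5.934 m / 34.7 years = 0.171 m/yr = 171 m/kyr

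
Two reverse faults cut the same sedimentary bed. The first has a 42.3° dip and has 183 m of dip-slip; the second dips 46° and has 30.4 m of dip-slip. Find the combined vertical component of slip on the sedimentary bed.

throw_A = 183 × sin(42.3°) = 123.2 m
throw_B = 30.4 × sin(46°) = 21.87 m
total = 123.2 + 21.87 = 145 m

145 m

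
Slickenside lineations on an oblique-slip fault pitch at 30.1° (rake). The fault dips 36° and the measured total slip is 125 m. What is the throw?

dip-slip = net slip × sin(rake) = 125 m × sin(30.1°) = 62.69 m
throw = dip-slip × sin(dip) = 62.69 × sin(36°) = 36.8 m

36.8 m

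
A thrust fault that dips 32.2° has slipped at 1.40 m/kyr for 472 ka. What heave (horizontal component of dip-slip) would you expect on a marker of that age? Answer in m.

559 m

dip-slip = rate × time = 1.40 m/kyr × 472 ka = 660.8 m
heave = dip-slip × cos(dip) = 660.8 × cos(32.2°) = 559 m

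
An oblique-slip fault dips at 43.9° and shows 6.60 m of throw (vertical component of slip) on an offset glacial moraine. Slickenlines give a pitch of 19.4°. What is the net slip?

28.7 m

dip-slip = throw / sin(dip) = 6.60 / sin(43.9°) = 9.518 m
net slip = dip-slip / sin(rake) = 9.518 / sin(19.4°) = 28.7 m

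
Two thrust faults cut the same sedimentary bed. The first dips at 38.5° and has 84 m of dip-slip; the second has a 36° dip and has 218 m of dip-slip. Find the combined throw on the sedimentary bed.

throw_A = 84 × sin(38.5°) = 52.29 m
throw_B = 218 × sin(36°) = 128.1 m
total = 52.29 + 128.1 = 180 m

180 m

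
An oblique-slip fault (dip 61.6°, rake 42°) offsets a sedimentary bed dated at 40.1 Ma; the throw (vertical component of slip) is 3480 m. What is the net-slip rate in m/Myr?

dip-slip = throw / sin(dip) = 3480 / sin(61.6°) = 3956 m
net slip = dip-slip / sin(rake) = 3956 / sin(42°) = 5912 m
rate = 5912 m / 40.1 Ma = 0.000147 m/yr = 147 m/Myr

147 m/Myr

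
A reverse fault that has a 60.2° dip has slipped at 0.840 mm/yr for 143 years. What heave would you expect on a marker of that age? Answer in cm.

5.97 cm

dip-slip = rate × time = 0.840 mm/yr × 143 years = 0.1201 m
heave = dip-slip × cos(dip) = 0.1201 × cos(60.2°) = 0.0597 m = 5.97 cm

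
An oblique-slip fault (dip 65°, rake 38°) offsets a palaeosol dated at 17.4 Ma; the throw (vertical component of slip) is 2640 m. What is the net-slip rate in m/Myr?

dip-slip = throw / sin(dip) = 2640 / sin(65°) = 2913 m
net slip = dip-slip / sin(rake) = 2913 / sin(38°) = 4731 m
rate = 4731 m / 17.4 Ma = 0.000272 m/yr = 272 m/Myr

272 m/Myr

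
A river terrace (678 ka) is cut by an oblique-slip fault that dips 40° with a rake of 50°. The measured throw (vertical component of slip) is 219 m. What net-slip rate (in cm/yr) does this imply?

0.0656 cm/yr

dip-slip = throw / sin(dip) = 219 / sin(40°) = 340.7 m
net slip = dip-slip / sin(rake) = 340.7 / sin(50°) = 444.8 m
rate = 444.8 m / 678 ka = 0.000656 m/yr = 0.0656 cm/yr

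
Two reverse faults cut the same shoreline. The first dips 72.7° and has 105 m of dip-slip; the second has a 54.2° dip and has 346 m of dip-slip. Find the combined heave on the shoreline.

234 m

heave_A = 105 × cos(72.7°) = 31.22 m
heave_B = 346 × cos(54.2°) = 202.4 m
total = 31.22 + 202.4 = 234 m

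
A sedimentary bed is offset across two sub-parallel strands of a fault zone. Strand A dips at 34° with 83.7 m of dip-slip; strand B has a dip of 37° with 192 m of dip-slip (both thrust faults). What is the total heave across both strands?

heave_A = 83.7 × cos(34°) = 69.39 m
heave_B = 192 × cos(37°) = 153.3 m
total = 69.39 + 153.3 = 223 m

223 m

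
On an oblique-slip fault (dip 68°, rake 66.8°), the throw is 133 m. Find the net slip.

156 m

dip-slip = throw / sin(dip) = 133 / sin(68°) = 143.4 m
net slip = dip-slip / sin(rake) = 143.4 / sin(66.8°) = 156 m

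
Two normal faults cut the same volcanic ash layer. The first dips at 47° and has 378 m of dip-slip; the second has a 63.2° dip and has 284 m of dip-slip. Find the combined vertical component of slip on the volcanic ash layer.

530 m

throw_A = 378 × sin(47°) = 276.5 m
throw_B = 284 × sin(63.2°) = 253.5 m
total = 276.5 + 253.5 = 530 m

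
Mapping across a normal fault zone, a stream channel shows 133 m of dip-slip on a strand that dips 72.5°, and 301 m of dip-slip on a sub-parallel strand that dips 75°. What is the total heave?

118 m

heave_A = 133 × cos(72.5°) = 39.99 m
heave_B = 301 × cos(75°) = 77.90 m
total = 39.99 + 77.90 = 118 m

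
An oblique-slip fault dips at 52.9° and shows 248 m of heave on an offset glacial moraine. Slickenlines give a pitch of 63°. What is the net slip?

461 m

dip-slip = heave / cos(dip) = 248 / cos(52.9°) = 411.1 m
net slip = dip-slip / sin(rake) = 411.1 / sin(63°) = 461 m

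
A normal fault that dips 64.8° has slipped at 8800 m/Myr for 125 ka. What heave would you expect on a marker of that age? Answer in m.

468 m

dip-slip = rate × time = 8800 m/Myr × 125 ka = 1100 m
heave = dip-slip × cos(dip) = 1100 × cos(64.8°) = 468 m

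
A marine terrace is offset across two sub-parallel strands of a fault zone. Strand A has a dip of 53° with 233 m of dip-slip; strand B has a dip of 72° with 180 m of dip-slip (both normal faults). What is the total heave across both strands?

196 m

heave_A = 233 × cos(53°) = 140.2 m
heave_B = 180 × cos(72°) = 55.62 m
total = 140.2 + 55.62 = 196 m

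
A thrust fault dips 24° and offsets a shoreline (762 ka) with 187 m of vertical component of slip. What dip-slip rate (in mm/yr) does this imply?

dip-slip = throw / sin(dip) = 187 m / sin(24°) = 459.8 m
rate = 459.8 m / 762 ka = 0.000603 m/yr = 0.603 mm/yr

0.603 mm/yr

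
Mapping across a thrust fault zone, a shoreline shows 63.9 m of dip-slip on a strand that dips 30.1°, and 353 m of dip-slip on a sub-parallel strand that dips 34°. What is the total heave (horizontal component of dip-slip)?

heave_A = 63.9 × cos(30.1°) = 55.28 m
heave_B = 353 × cos(34°) = 292.7 m
total = 55.28 + 292.7 = 348 m

348 m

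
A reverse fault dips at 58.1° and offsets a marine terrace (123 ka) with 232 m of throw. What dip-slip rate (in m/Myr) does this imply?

2220 m/Myr

dip-slip = throw / sin(dip) = 232 m / sin(58.1°) = 273.3 m
rate = 273.3 m / 123 ka = 0.00222 m/yr = 2220 m/Myr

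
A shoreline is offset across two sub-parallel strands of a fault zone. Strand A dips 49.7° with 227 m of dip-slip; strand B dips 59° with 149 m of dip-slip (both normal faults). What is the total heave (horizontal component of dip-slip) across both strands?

heave_A = 227 × cos(49.7°) = 146.8 m
heave_B = 149 × cos(59°) = 76.74 m
total = 146.8 + 76.74 = 224 m

224 m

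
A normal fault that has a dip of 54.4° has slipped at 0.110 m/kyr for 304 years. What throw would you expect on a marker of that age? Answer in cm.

2.72 cm

dip-slip = rate × time = 0.110 m/kyr × 304 years = 0.03344 m
throw = dip-slip × sin(dip) = 0.03344 × sin(54.4°) = 0.0272 m = 2.72 cm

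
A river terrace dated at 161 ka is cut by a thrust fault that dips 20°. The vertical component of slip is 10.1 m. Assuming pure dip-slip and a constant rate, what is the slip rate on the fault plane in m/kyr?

dip-slip = throw / sin(dip) = 10.1 m / sin(20°) = 29.53 m
rate = 29.53 m / 161 ka = 0.000183 m/yr = 0.183 m/kyr

0.183 m/kyr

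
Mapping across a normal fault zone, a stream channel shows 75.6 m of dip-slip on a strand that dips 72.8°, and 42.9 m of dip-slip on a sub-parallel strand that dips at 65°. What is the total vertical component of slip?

111 m

throw_A = 75.6 × sin(72.8°) = 72.22 m
throw_B = 42.9 × sin(65°) = 38.88 m
total = 72.22 + 38.88 = 111 m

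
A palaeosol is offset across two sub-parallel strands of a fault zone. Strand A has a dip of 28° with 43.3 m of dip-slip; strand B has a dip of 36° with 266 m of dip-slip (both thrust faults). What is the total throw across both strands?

throw_A = 43.3 × sin(28°) = 20.33 m
throw_B = 266 × sin(36°) = 156.4 m
total = 20.33 + 156.4 = 177 m

177 m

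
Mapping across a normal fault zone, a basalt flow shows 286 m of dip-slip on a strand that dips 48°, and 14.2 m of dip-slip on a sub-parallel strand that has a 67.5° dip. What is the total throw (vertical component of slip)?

226 m

throw_A = 286 × sin(48°) = 212.5 m
throw_B = 14.2 × sin(67.5°) = 13.12 m
total = 212.5 + 13.12 = 226 m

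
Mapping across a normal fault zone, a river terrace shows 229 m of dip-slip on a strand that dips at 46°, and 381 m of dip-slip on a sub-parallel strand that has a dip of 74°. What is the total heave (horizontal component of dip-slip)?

heave_A = 229 × cos(46°) = 159.1 m
heave_B = 381 × cos(74°) = 105 m
total = 159.1 + 105 = 264 m

264 m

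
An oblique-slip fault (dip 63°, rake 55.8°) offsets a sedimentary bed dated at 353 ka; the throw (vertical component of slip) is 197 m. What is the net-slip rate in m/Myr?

757 m/Myr

dip-slip = throw / sin(dip) = 197 / sin(63°) = 221.1 m
net slip = dip-slip / sin(rake) = 221.1 / sin(55.8°) = 267.3 m
rate = 267.3 m / 353 ka = 0.000757 m/yr = 757 m/Myr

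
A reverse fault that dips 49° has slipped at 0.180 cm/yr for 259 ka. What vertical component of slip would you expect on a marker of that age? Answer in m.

dip-slip = rate × time = 0.180 cm/yr × 259 ka = 466.2 m
throw = dip-slip × sin(dip) = 466.2 × sin(49°) = 352 m

352 m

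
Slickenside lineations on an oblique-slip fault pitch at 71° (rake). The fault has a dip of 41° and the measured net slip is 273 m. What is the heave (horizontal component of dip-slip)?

195 m

dip-slip = net slip × sin(rake) = 273 m × sin(71°) = 258.1 m
heave = dip-slip × cos(dip) = 258.1 × cos(41°) = 195 m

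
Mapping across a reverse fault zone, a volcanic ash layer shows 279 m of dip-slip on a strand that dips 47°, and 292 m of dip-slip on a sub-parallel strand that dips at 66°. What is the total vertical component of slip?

471 m

throw_A = 279 × sin(47°) = 204 m
throw_B = 292 × sin(66°) = 266.8 m
total = 204 + 266.8 = 471 m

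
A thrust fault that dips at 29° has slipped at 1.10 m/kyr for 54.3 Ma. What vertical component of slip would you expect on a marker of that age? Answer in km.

29 km

dip-slip = rate × time = 1.10 m/kyr × 54.3 Ma = 59730 m
throw = dip-slip × sin(dip) = 59730 × sin(29°) = 29000 m = 29 km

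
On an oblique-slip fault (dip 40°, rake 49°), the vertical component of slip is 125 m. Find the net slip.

dip-slip = throw / sin(dip) = 125 / sin(40°) = 194.5 m
net slip = dip-slip / sin(rake) = 194.5 / sin(49°) = 258 m

258 m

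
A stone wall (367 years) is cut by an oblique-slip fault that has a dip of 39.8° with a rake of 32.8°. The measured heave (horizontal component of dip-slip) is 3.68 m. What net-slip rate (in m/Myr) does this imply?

dip-slip = heave / cos(dip) = 3.68 / cos(39.8°) = 4.790 m
net slip = dip-slip / sin(rake) = 4.790 / sin(32.8°) = 8.842 m
rate = 8.842 m / 367 years = 0.0241 m/yr = 24100 m/Myr

24100 m/Myr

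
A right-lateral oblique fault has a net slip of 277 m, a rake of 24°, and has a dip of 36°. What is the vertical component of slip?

dip-slip = net slip × sin(rake) = 277 m × sin(24°) = 112.7 m
throw = dip-slip × sin(dip) = 112.7 × sin(36°) = 66.2 m

66.2 m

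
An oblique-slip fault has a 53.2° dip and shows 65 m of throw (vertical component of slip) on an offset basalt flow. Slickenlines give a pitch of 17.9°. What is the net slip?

264 m

dip-slip = throw / sin(dip) = 65 / sin(53.2°) = 81.18 m
net slip = dip-slip / sin(rake) = 81.18 / sin(17.9°) = 264 m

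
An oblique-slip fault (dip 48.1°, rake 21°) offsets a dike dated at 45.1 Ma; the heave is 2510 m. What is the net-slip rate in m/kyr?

0.233 m/kyr

dip-slip = heave / cos(dip) = 2510 / cos(48.1°) = 3758 m
net slip = dip-slip / sin(rake) = 3758 / sin(21°) = 10490 m
rate = 10490 m / 45.1 Ma = 0.000233 m/yr = 0.233 m/kyr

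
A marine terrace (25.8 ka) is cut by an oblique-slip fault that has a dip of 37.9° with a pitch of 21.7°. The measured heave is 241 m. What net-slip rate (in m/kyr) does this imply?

dip-slip = heave / cos(dip) = 241 / cos(37.9°) = 305.4 m
net slip = dip-slip / sin(rake) = 305.4 / sin(21.7°) = 826 m
rate = 826 m / 25.8 ka = 0.0320 m/yr = 32 m/kyr

32 m/kyr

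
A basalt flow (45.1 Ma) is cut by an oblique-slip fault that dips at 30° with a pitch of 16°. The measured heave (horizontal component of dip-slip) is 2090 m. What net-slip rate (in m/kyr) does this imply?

0.194 m/kyr

dip-slip = heave / cos(dip) = 2090 / cos(30°) = 2413 m
net slip = dip-slip / sin(rake) = 2413 / sin(16°) = 8755 m
rate = 8755 m / 45.1 Ma = 0.000194 m/yr = 0.194 m/kyr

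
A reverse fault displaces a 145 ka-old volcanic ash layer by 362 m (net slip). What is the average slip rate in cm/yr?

rate = 362 m / 145 ka = 0.00250 m/yr = 0.250 cm/yr

0.250 cm/yr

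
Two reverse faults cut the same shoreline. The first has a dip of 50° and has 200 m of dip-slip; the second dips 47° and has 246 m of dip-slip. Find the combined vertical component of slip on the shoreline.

333 m

throw_A = 200 × sin(50°) = 153.2 m
throw_B = 246 × sin(47°) = 179.9 m
total = 153.2 + 179.9 = 333 m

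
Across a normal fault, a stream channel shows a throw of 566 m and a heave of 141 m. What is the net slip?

583 m

net slip = √(throw² + heave²) = √(566² + 141²) = 583 m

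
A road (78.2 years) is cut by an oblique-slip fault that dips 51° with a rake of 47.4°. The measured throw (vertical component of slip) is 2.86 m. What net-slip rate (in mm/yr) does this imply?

63.9 mm/yr

dip-slip = throw / sin(dip) = 2.86 / sin(51°) = 3.680 m
net slip = dip-slip / sin(rake) = 3.680 / sin(47.4°) = 5 m
rate = 5 m / 78.2 years = 0.0639 m/yr = 63.9 mm/yr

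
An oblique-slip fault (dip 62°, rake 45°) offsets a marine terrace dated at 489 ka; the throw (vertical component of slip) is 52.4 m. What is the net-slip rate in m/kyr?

dip-slip = throw / sin(dip) = 52.4 / sin(62°) = 59.35 m
net slip = dip-slip / sin(rake) = 59.35 / sin(45°) = 83.93 m
rate = 83.93 m / 489 ka = 0.000172 m/yr = 0.172 m/kyr

0.172 m/kyr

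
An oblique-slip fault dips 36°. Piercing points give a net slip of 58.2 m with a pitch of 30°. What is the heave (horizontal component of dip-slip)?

23.5 m

dip-slip = net slip × sin(rake) = 58.2 m × sin(30°) = 29.10 m
heave = dip-slip × cos(dip) = 29.10 × cos(36°) = 23.5 m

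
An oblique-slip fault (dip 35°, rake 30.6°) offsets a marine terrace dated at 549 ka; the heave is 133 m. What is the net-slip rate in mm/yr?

dip-slip = heave / cos(dip) = 133 / cos(35°) = 162.4 m
net slip = dip-slip / sin(rake) = 162.4 / sin(30.6°) = 319 m
rate = 319 m / 549 ka = 0.000581 m/yr = 0.581 mm/yr

0.581 mm/yr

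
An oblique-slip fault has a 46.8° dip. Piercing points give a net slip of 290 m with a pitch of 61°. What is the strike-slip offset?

141 m

strike-slip = net slip × cos(rake) = 290 m × cos(61°) = 141 m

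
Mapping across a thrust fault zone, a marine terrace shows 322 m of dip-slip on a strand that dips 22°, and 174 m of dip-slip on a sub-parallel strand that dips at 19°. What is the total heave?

463 m

heave_A = 322 × cos(22°) = 298.6 m
heave_B = 174 × cos(19°) = 164.5 m
total = 298.6 + 164.5 = 463 m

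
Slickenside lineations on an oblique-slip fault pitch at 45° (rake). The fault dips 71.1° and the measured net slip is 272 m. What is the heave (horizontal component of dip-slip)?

62.3 m

dip-slip = net slip × sin(rake) = 272 m × sin(45°) = 192.3 m
heave = dip-slip × cos(dip) = 192.3 × cos(71.1°) = 62.3 m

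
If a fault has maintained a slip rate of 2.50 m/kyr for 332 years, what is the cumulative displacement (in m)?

0.830 m

slip = rate × time = 2.50 m/kyr × 332 years = 0.830 m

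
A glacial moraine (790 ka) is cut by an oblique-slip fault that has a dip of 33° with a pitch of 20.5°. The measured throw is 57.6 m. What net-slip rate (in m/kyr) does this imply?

dip-slip = throw / sin(dip) = 57.6 / sin(33°) = 105.8 m
net slip = dip-slip / sin(rake) = 105.8 / sin(20.5°) = 302 m
rate = 302 m / 790 ka = 0.000382 m/yr = 0.382 m/kyr

0.382 m/kyr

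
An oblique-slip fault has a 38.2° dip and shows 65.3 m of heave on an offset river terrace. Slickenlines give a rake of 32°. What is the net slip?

157 m

dip-slip = heave / cos(dip) = 65.3 / cos(38.2°) = 83.09 m
net slip = dip-slip / sin(rake) = 83.09 / sin(32°) = 157 m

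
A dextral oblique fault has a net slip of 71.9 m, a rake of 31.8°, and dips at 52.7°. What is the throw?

dip-slip = net slip × sin(rake) = 71.9 m × sin(31.8°) = 37.89 m
throw = dip-slip × sin(dip) = 37.89 × sin(52.7°) = 30.1 m

30.1 m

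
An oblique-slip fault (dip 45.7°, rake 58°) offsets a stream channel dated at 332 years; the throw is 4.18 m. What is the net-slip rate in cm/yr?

dip-slip = throw / sin(dip) = 4.18 / sin(45.7°) = 5.840 m
net slip = dip-slip / sin(rake) = 5.840 / sin(58°) = 6.887 m
rate = 6.887 m / 332 years = 0.0207 m/yr = 2.07 cm/yr

2.07 cm/yr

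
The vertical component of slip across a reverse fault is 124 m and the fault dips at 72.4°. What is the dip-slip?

130 m

dip-slip = throw / sin(dip) = 124 / sin(72.4°) = 130 m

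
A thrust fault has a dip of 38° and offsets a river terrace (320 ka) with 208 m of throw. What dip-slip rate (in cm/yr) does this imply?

dip-slip = throw / sin(dip) = 208 m / sin(38°) = 337.8 m
rate = 337.8 m / 320 ka = 0.00106 m/yr = 0.106 cm/yr

0.106 cm/yr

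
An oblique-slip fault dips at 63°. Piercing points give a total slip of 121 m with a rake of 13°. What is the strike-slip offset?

118 m

strike-slip = net slip × cos(rake) = 121 m × cos(13°) = 118 m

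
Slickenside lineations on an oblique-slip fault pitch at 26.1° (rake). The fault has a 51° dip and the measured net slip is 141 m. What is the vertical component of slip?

48.2 m

dip-slip = net slip × sin(rake) = 141 m × sin(26.1°) = 62.03 m
throw = dip-slip × sin(dip) = 62.03 × sin(51°) = 48.2 m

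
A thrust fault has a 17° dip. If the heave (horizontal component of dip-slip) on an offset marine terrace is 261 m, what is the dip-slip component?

dip-slip = heave / cos(dip) = 261 / cos(17°) = 273 m

273 m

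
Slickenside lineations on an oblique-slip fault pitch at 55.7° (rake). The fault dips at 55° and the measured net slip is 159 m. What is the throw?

108 m

dip-slip = net slip × sin(rake) = 159 m × sin(55.7°) = 131.3 m
throw = dip-slip × sin(dip) = 131.3 × sin(55°) = 108 m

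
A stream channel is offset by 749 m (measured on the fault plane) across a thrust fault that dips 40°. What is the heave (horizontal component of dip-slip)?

heave = dip-slip × cos(dip) = 749 m × cos(40°) = 574 m

574 m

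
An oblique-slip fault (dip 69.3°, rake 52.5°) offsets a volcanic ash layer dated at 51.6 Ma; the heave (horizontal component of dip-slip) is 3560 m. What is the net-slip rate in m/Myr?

dip-slip = heave / cos(dip) = 3560 / cos(69.3°) = 10070 m
net slip = dip-slip / sin(rake) = 10070 / sin(52.5°) = 12690 m
rate = 12690 m / 51.6 Ma = 0.000246 m/yr = 246 m/Myr

246 m/Myr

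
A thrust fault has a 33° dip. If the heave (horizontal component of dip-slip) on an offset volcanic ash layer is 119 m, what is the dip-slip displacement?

dip-slip = heave / cos(dip) = 119 / cos(33°) = 142 m

142 m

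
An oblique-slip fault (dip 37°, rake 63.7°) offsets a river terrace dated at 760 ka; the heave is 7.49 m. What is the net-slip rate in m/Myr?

dip-slip = heave / cos(dip) = 7.49 / cos(37°) = 9.378 m
net slip = dip-slip / sin(rake) = 9.378 / sin(63.7°) = 10.46 m
rate = 10.46 m / 760 ka = 0.0000138 m/yr = 13.8 m/Myr

13.8 m/Myr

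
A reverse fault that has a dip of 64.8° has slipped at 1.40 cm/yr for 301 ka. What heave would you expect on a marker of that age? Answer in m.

dip-slip = rate × time = 1.40 cm/yr × 301 ka = 4214 m
heave = dip-slip × cos(dip) = 4214 × cos(64.8°) = 1790 m

1790 m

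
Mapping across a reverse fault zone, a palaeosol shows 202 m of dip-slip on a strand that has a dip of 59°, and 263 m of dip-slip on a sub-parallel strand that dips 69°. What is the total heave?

198 m

heave_A = 202 × cos(59°) = 104 m
heave_B = 263 × cos(69°) = 94.25 m
total = 104 + 94.25 = 198 m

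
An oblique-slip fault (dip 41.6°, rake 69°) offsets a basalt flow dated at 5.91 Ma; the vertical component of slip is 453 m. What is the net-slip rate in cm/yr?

dip-slip = throw / sin(dip) = 453 / sin(41.6°) = 682.3 m
net slip = dip-slip / sin(rake) = 682.3 / sin(69°) = 730.8 m
rate = 730.8 m / 5.91 Ma = 0.000124 m/yr = 0.0124 cm/yr

0.0124 cm/yr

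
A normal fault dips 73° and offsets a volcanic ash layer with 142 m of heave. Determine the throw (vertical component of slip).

464 m

throw = heave × tan(dip) = 142 × tan(73°) = 464 m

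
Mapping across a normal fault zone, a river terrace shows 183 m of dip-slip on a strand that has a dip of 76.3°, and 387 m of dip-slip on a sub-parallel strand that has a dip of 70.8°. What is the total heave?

171 m

heave_A = 183 × cos(76.3°) = 43.34 m
heave_B = 387 × cos(70.8°) = 127.3 m
total = 43.34 + 127.3 = 171 m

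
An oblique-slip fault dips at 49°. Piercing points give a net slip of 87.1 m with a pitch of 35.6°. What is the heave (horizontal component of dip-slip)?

dip-slip = net slip × sin(rake) = 87.1 m × sin(35.6°) = 50.70 m
heave = dip-slip × cos(dip) = 50.70 × cos(49°) = 33.3 m

33.3 m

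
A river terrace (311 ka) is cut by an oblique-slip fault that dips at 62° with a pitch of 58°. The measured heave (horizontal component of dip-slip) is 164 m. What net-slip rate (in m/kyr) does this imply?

dip-slip = heave / cos(dip) = 164 / cos(62°) = 349.3 m
net slip = dip-slip / sin(rake) = 349.3 / sin(58°) = 411.9 m
rate = 411.9 m / 311 ka = 0.00132 m/yr = 1.32 m/kyr

1.32 m/kyr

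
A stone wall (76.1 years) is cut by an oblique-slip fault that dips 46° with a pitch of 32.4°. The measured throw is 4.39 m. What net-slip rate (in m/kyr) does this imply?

dip-slip = throw / sin(dip) = 4.39 / sin(46°) = 6.103 m
net slip = dip-slip / sin(rake) = 6.103 / sin(32.4°) = 11.39 m
rate = 11.39 m / 76.1 years = 0.150 m/yr = 150 m/kyr

150 m/kyr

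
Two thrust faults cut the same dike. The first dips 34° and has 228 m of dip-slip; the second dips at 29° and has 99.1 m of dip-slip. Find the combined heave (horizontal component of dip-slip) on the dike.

276 m

heave_A = 228 × cos(34°) = 189 m
heave_B = 99.1 × cos(29°) = 86.67 m
total = 189 + 86.67 = 276 m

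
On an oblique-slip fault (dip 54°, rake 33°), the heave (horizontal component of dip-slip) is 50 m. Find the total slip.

156 m

dip-slip = heave / cos(dip) = 50 / cos(54°) = 85.07 m
net slip = dip-slip / sin(rake) = 85.07 / sin(33°) = 156 m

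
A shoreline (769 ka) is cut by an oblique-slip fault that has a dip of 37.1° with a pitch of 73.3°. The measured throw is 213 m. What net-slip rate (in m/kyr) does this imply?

dip-slip = throw / sin(dip) = 213 / sin(37.1°) = 353.1 m
net slip = dip-slip / sin(rake) = 353.1 / sin(73.3°) = 368.7 m
rate = 368.7 m / 769 ka = 0.000479 m/yr = 0.479 m/kyr

0.479 m/kyr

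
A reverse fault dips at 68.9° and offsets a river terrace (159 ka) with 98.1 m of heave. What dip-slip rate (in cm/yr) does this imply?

0.171 cm/yr

dip-slip = heave / cos(dip) = 98.1 m / cos(68.9°) = 272.5 m
rate = 272.5 m / 159 ka = 0.00171 m/yr = 0.171 cm/yr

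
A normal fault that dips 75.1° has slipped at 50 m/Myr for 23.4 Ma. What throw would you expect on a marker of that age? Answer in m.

1130 m

dip-slip = rate × time = 50 m/Myr × 23.4 Ma = 1170 m
throw = dip-slip × sin(dip) = 1170 × sin(75.1°) = 1130 m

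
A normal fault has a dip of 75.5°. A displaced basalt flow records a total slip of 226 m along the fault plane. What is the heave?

56.6 m

heave = dip-slip × cos(dip) = 226 m × cos(75.5°) = 56.6 m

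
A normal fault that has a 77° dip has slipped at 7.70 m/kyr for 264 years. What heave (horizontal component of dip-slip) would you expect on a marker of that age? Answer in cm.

dip-slip = rate × time = 7.70 m/kyr × 264 years = 2.033 m
heave = dip-slip × cos(dip) = 2.033 × cos(77°) = 0.457 m = 45.7 cm

45.7 cm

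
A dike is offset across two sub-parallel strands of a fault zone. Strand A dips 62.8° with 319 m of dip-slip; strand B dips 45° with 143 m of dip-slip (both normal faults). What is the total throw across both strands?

385 m

throw_A = 319 × sin(62.8°) = 283.7 m
throw_B = 143 × sin(45°) = 101.1 m
total = 283.7 + 101.1 = 385 m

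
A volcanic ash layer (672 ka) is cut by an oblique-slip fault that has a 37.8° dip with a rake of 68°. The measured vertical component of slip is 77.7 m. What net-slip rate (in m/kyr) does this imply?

0.203 m/kyr

dip-slip = throw / sin(dip) = 77.7 / sin(37.8°) = 126.8 m
net slip = dip-slip / sin(rake) = 126.8 / sin(68°) = 136.7 m
rate = 136.7 m / 672 ka = 0.000203 m/yr = 0.203 m/kyr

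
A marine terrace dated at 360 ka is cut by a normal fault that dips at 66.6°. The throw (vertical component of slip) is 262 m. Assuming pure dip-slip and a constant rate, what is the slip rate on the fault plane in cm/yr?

dip-slip = throw / sin(dip) = 262 m / sin(66.6°) = 285.5 m
rate = 285.5 m / 360 ka = 0.000793 m/yr = 0.0793 cm/yr

0.0793 cm/yr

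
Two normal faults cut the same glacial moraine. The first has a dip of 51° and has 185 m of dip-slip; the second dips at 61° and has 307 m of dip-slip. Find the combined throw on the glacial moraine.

throw_A = 185 × sin(51°) = 143.8 m
throw_B = 307 × sin(61°) = 268.5 m
total = 143.8 + 268.5 = 412 m

412 m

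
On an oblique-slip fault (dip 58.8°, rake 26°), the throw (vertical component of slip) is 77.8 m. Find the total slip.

dip-slip = throw / sin(dip) = 77.8 / sin(58.8°) = 90.96 m
net slip = dip-slip / sin(rake) = 90.96 / sin(26°) = 207 m

207 m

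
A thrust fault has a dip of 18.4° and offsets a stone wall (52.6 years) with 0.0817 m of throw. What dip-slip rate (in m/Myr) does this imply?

dip-slip = throw / sin(dip) = 0.0817 m / sin(18.4°) = 0.2588 m
rate = 0.2588 m / 52.6 years = 0.00492 m/yr = 4920 m/Myr

4920 m/Myr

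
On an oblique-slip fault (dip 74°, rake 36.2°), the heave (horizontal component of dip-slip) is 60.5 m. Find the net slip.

372 m

dip-slip = heave / cos(dip) = 60.5 / cos(74°) = 219.5 m
net slip = dip-slip / sin(rake) = 219.5 / sin(36.2°) = 372 m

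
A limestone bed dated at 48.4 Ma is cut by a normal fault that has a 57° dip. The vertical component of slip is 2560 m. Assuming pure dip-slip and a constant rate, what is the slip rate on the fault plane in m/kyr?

0.0631 m/kyr

dip-slip = throw / sin(dip) = 2560 m / sin(57°) = 3052 m
rate = 3052 m / 48.4 Ma = 0.0000631 m/yr = 0.0631 m/kyr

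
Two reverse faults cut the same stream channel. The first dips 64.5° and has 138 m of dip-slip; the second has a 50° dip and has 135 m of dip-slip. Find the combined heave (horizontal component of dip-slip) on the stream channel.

146 m

heave_A = 138 × cos(64.5°) = 59.41 m
heave_B = 135 × cos(50°) = 86.78 m
total = 59.41 + 86.78 = 146 m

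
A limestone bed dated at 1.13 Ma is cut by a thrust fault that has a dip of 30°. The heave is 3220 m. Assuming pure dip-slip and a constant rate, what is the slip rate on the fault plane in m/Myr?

3290 m/Myr

dip-slip = heave / cos(dip) = 3220 m / cos(30°) = 3718 m
rate = 3718 m / 1.13 Ma = 0.00329 m/yr = 3290 m/Myr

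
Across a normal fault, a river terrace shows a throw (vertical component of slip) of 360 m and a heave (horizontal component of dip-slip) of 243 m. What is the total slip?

434 m

net slip = √(throw² + heave²) = √(360² + 243²) = 434 m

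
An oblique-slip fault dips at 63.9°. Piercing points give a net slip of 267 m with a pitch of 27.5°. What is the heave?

54.2 m

dip-slip = net slip × sin(rake) = 267 m × sin(27.5°) = 123.3 m
heave = dip-slip × cos(dip) = 123.3 × cos(63.9°) = 54.2 m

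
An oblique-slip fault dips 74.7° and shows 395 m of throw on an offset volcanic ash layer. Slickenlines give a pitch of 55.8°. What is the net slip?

dip-slip = throw / sin(dip) = 395 / sin(74.7°) = 409.5 m
net slip = dip-slip / sin(rake) = 409.5 / sin(55.8°) = 495 m

495 m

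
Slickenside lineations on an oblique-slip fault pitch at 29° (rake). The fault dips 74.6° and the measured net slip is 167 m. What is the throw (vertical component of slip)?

78.1 m

dip-slip = net slip × sin(rake) = 167 m × sin(29°) = 80.96 m
throw = dip-slip × sin(dip) = 80.96 × sin(74.6°) = 78.1 m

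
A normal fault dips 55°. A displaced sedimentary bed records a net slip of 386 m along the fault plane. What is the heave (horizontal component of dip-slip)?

heave = dip-slip × cos(dip) = 386 m × cos(55°) = 221 m

221 m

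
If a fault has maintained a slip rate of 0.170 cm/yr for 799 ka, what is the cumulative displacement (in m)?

1360 m

slip = rate × time = 0.170 cm/yr × 799 ka = 1360 m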